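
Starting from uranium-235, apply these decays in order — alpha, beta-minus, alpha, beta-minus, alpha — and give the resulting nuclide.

Ra-223

Start: (A, Z) = (235, 92).
After α: (231, 90).
After β⁻: (231, 91).
After α: (227, 89).
After β⁻: (227, 90).
After α: (223, 88).
Z = 88 is radium.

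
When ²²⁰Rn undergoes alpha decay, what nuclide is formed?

Po-216

Alpha decay: mass number changes by -4, atomic number by -2.
A: 220 − 4 = 216; Z: 86 − 2 = 84.
Z = 84 is polonium, so the daughter is ²¹⁶Po.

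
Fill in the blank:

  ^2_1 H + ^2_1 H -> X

He-4

Conserve mass number: 2 + 2 = A, so A = 4.
Conserve atomic number: 1 + 1 = Z, so Z = 2.
A = 4 and Z = 2 is ^4_2 He — an alpha particle.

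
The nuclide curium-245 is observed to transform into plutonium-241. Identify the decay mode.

alpha decay

ΔA = 241 − 245 = -4; ΔZ = 94 − 96 = -2.
A drops by 4 and Z drops by 2 — the signature of alpha emission.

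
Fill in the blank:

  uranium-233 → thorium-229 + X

alpha particle

Conserve mass number: 233 = 229 + A, so A = 4.
Conserve atomic number: 92 = 90 + Z, so Z = 2.
A = 4 and Z = 2 is helium-4 — an alpha particle.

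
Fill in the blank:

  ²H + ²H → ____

He-4

Conserve mass number: 2 + 2 = A, so A = 4.
Conserve atomic number: 1 + 1 = Z, so Z = 2.
A = 4 and Z = 2 is ⁴He — an alpha particle.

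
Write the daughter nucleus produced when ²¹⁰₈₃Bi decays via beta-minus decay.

Po-210

Beta-minus decay: mass number changes by +0, atomic number by +1.
A: 210 = 210; Z: 83 + 1 = 84.
Z = 84 is polonium, so the daughter is ²¹⁰₈₄Po.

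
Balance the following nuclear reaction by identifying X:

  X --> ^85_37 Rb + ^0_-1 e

Kr-85

Conserve mass number: A = 85 + 0, so A = 85.
Conserve atomic number: Z = 37 − 1, so Z = 36.
Z = 36 is krypton, so the species is ^85_36 Kr.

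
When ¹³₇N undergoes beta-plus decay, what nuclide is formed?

C-13

Beta-plus decay: mass number changes by +0, atomic number by -1.
A: 13 = 13; Z: 7 − 1 = 6.
Z = 6 is carbon, so the daughter is ¹³₆C.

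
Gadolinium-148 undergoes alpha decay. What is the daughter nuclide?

Sm-144

Alpha decay: mass number changes by -4, atomic number by -2.
A: 148 − 4 = 144; Z: 64 − 2 = 62.
Z = 62 is samarium, so the daughter is samarium-144.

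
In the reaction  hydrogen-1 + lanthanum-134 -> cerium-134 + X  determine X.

Conserve mass number: 1 + 134 = 134 + A, so A = 1.
Conserve atomic number: 1 + 57 = 58 + Z, so Z = 0.
A = 1 and Z = 0 is neutron — a neutron.

neutron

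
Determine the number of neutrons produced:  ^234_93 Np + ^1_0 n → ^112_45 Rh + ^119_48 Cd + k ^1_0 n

Conserve mass number: 235 = 112 + 119 + k, so k = 235 − 231 = 4.
Check atomic number: 93 = 45 + 48 + 0 = 93. ✓

4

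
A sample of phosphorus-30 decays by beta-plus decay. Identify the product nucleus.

Si-30

Beta-plus decay: mass number changes by +0, atomic number by -1.
A: 30 = 30; Z: 15 − 1 = 14.
Z = 14 is silicon, so the daughter is silicon-30.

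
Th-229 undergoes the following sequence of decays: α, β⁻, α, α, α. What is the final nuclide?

Start: (A, Z) = (229, 90).
After α: (225, 88).
After β⁻: (225, 89).
After α: (221, 87).
After α: (217, 85).
After α: (213, 83).
Z = 83 is bismuth.

Bi-213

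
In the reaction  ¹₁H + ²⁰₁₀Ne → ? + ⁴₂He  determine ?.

Conserve mass number: 1 + 20 = A + 4, so A = 17.
Conserve atomic number: 1 + 10 = Z + 2, so Z = 9.
Z = 9 is fluorine, so the species is ¹⁷₉F.

F-17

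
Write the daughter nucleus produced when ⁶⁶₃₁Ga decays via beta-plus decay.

Zn-66

Beta-plus decay: mass number changes by +0, atomic number by -1.
A: 66 = 66; Z: 31 − 1 = 30.
Z = 30 is zinc, so the daughter is ⁶⁶₃₀Zn.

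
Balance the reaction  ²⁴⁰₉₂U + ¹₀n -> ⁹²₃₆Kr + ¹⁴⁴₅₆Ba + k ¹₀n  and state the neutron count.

Conserve mass number: 241 = 92 + 144 + k, so k = 241 − 236 = 5.
Check atomic number: 92 = 36 + 56 + 0 = 92. ✓

5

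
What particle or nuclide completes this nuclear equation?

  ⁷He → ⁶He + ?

Conserve mass number: 7 = 6 + A, so A = 1.
Conserve atomic number: 2 = 2 + Z, so Z = 0.
A = 1 and Z = 0 is ¹n — a neutron.

neutron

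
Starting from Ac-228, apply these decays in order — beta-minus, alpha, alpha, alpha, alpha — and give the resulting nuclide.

Start: (A, Z) = (228, 89).
After β⁻: (228, 90).
After α: (224, 88).
After α: (220, 86).
After α: (216, 84).
After α: (212, 82).
Z = 82 is lead.

Pb-212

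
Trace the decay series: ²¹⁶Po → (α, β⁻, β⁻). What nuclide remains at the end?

Start: (A, Z) = (216, 84).
After α: (212, 82).
After β⁻: (212, 83).
After β⁻: (212, 84).
Z = 84 is polonium.

Po-212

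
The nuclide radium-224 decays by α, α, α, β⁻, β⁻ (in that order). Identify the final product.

Po-212

Start: (A, Z) = (224, 88).
After α: (220, 86).
After α: (216, 84).
After α: (212, 82).
After β⁻: (212, 83).
After β⁻: (212, 84).
Z = 84 is polonium.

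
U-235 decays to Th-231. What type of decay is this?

ΔA = 231 − 235 = -4; ΔZ = 90 − 92 = -2.
A drops by 4 and Z drops by 2 — the signature of alpha emission.

alpha decay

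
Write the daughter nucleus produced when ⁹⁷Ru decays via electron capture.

Tc-97

Electron capture: mass number changes by +0, atomic number by -1.
A: 97 = 97; Z: 44 − 1 = 43.
Z = 43 is technetium, so the daughter is ⁹⁷Tc.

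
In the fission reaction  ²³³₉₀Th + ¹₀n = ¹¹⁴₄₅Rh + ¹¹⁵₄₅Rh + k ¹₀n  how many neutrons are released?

Conserve mass number: 234 = 114 + 115 + k, so k = 234 − 229 = 5.
Check atomic number: 90 = 45 + 45 + 0 = 90. ✓

5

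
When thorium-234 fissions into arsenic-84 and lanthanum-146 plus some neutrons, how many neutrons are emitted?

Conserve mass number: 234 = 84 + 146 + k, so k = 234 − 230 = 4.
Check atomic number: 90 = 33 + 57 + 0 = 90. ✓

4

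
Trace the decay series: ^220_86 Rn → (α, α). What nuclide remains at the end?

Pb-212

Start: (A, Z) = (220, 86).
After α: (216, 84).
After α: (212, 82).
Z = 82 is lead.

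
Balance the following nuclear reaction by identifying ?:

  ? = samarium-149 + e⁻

Conserve mass number: A = 149 + 0, so A = 149.
Conserve atomic number: Z = 62 − 1, so Z = 61.
Z = 61 is promethium, so the species is promethium-149.

Pm-149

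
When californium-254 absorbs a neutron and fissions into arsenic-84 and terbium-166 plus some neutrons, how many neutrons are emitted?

5

Conserve mass number: 255 = 84 + 166 + k, so k = 255 − 250 = 5.
Check atomic number: 98 = 33 + 65 + 0 = 98. ✓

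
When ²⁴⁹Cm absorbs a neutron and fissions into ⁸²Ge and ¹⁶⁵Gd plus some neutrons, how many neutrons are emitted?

3

Conserve mass number: 250 = 82 + 165 + k, so k = 250 − 247 = 3.
Check atomic number: 96 = 32 + 64 + 0 = 96. ✓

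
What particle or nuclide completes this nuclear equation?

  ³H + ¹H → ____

Conserve mass number: 3 + 1 = A, so A = 4.
Conserve atomic number: 1 + 1 = Z, so Z = 2.
A = 4 and Z = 2 is ⁴He — an alpha particle.

He-4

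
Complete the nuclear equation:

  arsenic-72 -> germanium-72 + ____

positron

Conserve mass number: 72 = 72 + A, so A = 0.
Conserve atomic number: 33 = 32 + Z, so Z = 1.
A = 0 and Z = 1 is e⁺ — a positron.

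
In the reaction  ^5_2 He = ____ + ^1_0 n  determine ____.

He-4

Conserve mass number: 5 = A + 1, so A = 4.
Conserve atomic number: 2 = Z + 0, so Z = 2.
A = 4 and Z = 2 is ^4_2 He — an alpha particle.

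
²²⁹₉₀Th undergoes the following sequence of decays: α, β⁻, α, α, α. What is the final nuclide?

Start: (A, Z) = (229, 90).
After α: (225, 88).
After β⁻: (225, 89).
After α: (221, 87).
After α: (217, 85).
After α: (213, 83).
Z = 83 is bismuth.

Bi-213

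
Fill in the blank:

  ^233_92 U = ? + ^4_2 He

Th-229

Conserve mass number: 233 = A + 4, so A = 229.
Conserve atomic number: 92 = Z + 2, so Z = 90.
Z = 90 is thorium, so the species is ^229_90 Th.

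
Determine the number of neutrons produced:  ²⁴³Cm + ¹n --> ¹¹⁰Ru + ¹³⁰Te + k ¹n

Conserve mass number: 244 = 110 + 130 + k, so k = 244 − 240 = 4.
Check atomic number: 96 = 44 + 52 + 0 = 96. ✓

4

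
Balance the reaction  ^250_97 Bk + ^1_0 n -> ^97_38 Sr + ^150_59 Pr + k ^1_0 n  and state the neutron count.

4

Conserve mass number: 251 = 97 + 150 + k, so k = 251 − 247 = 4.
Check atomic number: 97 = 38 + 59 + 0 = 97. ✓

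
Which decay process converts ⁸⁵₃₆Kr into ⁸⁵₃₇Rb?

ΔA = 85 − 85 = 0; ΔZ = 37 − 36 = +1.
A is unchanged and Z rises by 1 — a neutron has become a proton (β⁻ decay).

beta-minus decay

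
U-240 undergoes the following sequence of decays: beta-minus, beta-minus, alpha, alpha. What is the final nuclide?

Start: (A, Z) = (240, 92).
After β⁻: (240, 93).
After β⁻: (240, 94).
After α: (236, 92).
After α: (232, 90).
Z = 90 is thorium.

Th-232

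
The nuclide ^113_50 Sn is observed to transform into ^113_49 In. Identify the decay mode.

ΔA = 113 − 113 = 0; ΔZ = 49 − 50 = -1.
A is unchanged and Z drops by 1 — a proton has become a neutron (β⁺ emission or electron capture).

beta-plus decay or electron capture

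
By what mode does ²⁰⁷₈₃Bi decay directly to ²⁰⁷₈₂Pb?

beta-plus decay or electron capture

ΔA = 207 − 207 = 0; ΔZ = 82 − 83 = -1.
A is unchanged and Z drops by 1 — a proton has become a neutron (β⁺ emission or electron capture).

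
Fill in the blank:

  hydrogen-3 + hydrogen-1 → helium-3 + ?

neutron

Conserve mass number: 3 + 1 = 3 + A, so A = 1.
Conserve atomic number: 1 + 1 = 2 + Z, so Z = 0.
A = 1 and Z = 0 is neutron — a neutron.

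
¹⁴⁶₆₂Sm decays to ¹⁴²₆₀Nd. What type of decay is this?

alpha decay

ΔA = 142 − 146 = -4; ΔZ = 60 − 62 = -2.
A drops by 4 and Z drops by 2 — the signature of alpha emission.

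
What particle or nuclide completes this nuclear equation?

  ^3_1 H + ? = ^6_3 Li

He-3

Conserve mass number: 3 + A = 6, so A = 3.
Conserve atomic number: 1 + Z = 3, so Z = 2.
Z = 2 is helium, so the species is ^3_2 He.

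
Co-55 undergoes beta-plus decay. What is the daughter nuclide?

Fe-55

Beta-plus decay: mass number changes by +0, atomic number by -1.
A: 55 = 55; Z: 27 − 1 = 26.
Z = 26 is iron, so the daughter is Fe-55.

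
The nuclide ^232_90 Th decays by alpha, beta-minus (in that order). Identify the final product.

Start: (A, Z) = (232, 90).
After α: (228, 88).
After β⁻: (228, 89).
Z = 89 is actinium.

Ac-228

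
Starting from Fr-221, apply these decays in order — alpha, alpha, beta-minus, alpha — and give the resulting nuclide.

Start: (A, Z) = (221, 87).
After α: (217, 85).
After α: (213, 83).
After β⁻: (213, 84).
After α: (209, 82).
Z = 82 is lead.

Pb-209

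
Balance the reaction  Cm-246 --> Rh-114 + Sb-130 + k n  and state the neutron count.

Conserve mass number: 246 = 114 + 130 + k, so k = 246 − 244 = 2.
Check atomic number: 96 = 45 + 51 + 0 = 96. ✓

2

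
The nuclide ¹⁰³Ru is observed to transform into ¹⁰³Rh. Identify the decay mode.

beta-minus decay

ΔA = 103 − 103 = 0; ΔZ = 45 − 44 = +1.
A is unchanged and Z rises by 1 — a neutron has become a proton (β⁻ decay).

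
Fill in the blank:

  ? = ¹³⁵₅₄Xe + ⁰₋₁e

I-135

Conserve mass number: A = 135 + 0, so A = 135.
Conserve atomic number: Z = 54 − 1, so Z = 53.
Z = 53 is iodine, so the species is ¹³⁵₅₃I.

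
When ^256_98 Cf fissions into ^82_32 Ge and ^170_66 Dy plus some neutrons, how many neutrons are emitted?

Conserve mass number: 256 = 82 + 170 + k, so k = 256 − 252 = 4.
Check atomic number: 98 = 32 + 66 + 0 = 98. ✓

4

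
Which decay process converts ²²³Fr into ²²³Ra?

ΔA = 223 − 223 = 0; ΔZ = 88 − 87 = +1.
A is unchanged and Z rises by 1 — a neutron has become a proton (β⁻ decay).

beta-minus decay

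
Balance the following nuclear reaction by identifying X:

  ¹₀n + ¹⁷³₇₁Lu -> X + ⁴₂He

Tm-170

Conserve mass number: 1 + 173 = A + 4, so A = 170.
Conserve atomic number: 0 + 71 = Z + 2, so Z = 69.
Z = 69 is thulium, so the species is ¹⁷⁰₆₉Tm.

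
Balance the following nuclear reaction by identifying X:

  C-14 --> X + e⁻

N-14

Conserve mass number: 14 = A + 0, so A = 14.
Conserve atomic number: 6 = Z − 1, so Z = 7.
Z = 7 is nitrogen, so the species is N-14.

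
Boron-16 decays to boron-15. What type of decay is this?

neutron emission

ΔA = 15 − 16 = -1; ΔZ = 5 − 5 = +0.
A drops by 1 with Z unchanged — a neutron was emitted.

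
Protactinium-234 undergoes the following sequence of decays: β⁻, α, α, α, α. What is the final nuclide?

Po-218

Start: (A, Z) = (234, 91).
After β⁻: (234, 92).
After α: (230, 90).
After α: (226, 88).
After α: (222, 86).
After α: (218, 84).
Z = 84 is polonium.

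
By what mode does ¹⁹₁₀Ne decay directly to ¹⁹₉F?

beta-plus decay or electron capture

ΔA = 19 − 19 = 0; ΔZ = 9 − 10 = -1.
A is unchanged and Z drops by 1 — a proton has become a neutron (β⁺ emission or electron capture).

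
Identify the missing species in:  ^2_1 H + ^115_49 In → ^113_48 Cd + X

Conserve mass number: 2 + 115 = 113 + A, so A = 4.
Conserve atomic number: 1 + 49 = 48 + Z, so Z = 2.
A = 4 and Z = 2 is ^4_2 He — an alpha particle.

alpha particle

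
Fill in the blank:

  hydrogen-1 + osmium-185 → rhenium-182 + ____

alpha particle

Conserve mass number: 1 + 185 = 182 + A, so A = 4.
Conserve atomic number: 1 + 76 = 75 + Z, so Z = 2.
A = 4 and Z = 2 is helium-4 — an alpha particle.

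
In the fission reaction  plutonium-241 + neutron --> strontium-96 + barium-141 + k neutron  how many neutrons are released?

Conserve mass number: 242 = 96 + 141 + k, so k = 242 − 237 = 5.
Check atomic number: 94 = 38 + 56 + 0 = 94. ✓

5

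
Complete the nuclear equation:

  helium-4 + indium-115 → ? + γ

Sb-119

Conserve mass number: 4 + 115 = A + 0, so A = 119.
Conserve atomic number: 2 + 49 = Z + 0, so Z = 51.
Z = 51 is antimony, so the species is antimony-119.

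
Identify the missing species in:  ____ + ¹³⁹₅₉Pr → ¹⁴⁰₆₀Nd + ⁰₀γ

proton

Conserve mass number: A + 139 = 140 + 0, so A = 1.
Conserve atomic number: Z + 59 = 60 + 0, so Z = 1.
A = 1 and Z = 1 is ¹₁H — a proton.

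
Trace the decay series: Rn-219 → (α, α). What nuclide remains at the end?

Start: (A, Z) = (219, 86).
After α: (215, 84).
After α: (211, 82).
Z = 82 is lead.

Pb-211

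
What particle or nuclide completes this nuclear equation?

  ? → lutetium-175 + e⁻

Conserve mass number: A = 175 + 0, so A = 175.
Conserve atomic number: Z = 71 − 1, so Z = 70.
Z = 70 is ytterbium, so the species is ytterbium-175.

Yb-175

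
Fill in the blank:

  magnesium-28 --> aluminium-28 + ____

Conserve mass number: 28 = 28 + A, so A = 0.
Conserve atomic number: 12 = 13 + Z, so Z = -1.
A = 0 and Z = -1 is e⁻ — a beta-minus particle.

beta-minus particle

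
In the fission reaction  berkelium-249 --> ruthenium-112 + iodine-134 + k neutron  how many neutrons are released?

3

Conserve mass number: 249 = 112 + 134 + k, so k = 249 − 246 = 3.
Check atomic number: 97 = 44 + 53 + 0 = 97. ✓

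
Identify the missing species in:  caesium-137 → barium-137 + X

Conserve mass number: 137 = 137 + A, so A = 0.
Conserve atomic number: 55 = 56 + Z, so Z = -1.
A = 0 and Z = -1 is e⁻ — a beta-minus particle.

beta-minus particle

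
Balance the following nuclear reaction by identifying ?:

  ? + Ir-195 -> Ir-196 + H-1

deuteron

Conserve mass number: A + 195 = 196 + 1, so A = 2.
Conserve atomic number: Z + 77 = 77 + 1, so Z = 1.
A = 2 and Z = 1 is H-2 — a deuteron.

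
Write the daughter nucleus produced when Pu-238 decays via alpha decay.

U-234

Alpha decay: mass number changes by -4, atomic number by -2.
A: 238 − 4 = 234; Z: 94 − 2 = 92.
Z = 92 is uranium, so the daughter is U-234.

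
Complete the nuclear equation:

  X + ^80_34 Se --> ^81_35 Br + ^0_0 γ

proton

Conserve mass number: A + 80 = 81 + 0, so A = 1.
Conserve atomic number: Z + 34 = 35 + 0, so Z = 1.
A = 1 and Z = 1 is ^1_1 H — a proton.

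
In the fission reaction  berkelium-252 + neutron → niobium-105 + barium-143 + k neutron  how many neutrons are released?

5

Conserve mass number: 253 = 105 + 143 + k, so k = 253 − 248 = 5.
Check atomic number: 97 = 41 + 56 + 0 = 97. ✓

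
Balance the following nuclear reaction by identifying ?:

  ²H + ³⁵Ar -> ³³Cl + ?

Conserve mass number: 2 + 35 = 33 + A, so A = 4.
Conserve atomic number: 1 + 18 = 17 + Z, so Z = 2.
A = 4 and Z = 2 is ⁴He — an alpha particle.

alpha particle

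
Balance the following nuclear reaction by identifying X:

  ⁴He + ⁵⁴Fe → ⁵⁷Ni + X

Conserve mass number: 4 + 54 = 57 + A, so A = 1.
Conserve atomic number: 2 + 26 = 28 + Z, so Z = 0.
A = 1 and Z = 0 is ¹n — a neutron.

neutron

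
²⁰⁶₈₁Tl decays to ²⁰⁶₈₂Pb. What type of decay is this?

ΔA = 206 − 206 = 0; ΔZ = 82 − 81 = +1.
A is unchanged and Z rises by 1 — a neutron has become a proton (β⁻ decay).

beta-minus decay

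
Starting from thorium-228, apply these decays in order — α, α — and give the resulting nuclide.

Start: (A, Z) = (228, 90).
After α: (224, 88).
After α: (220, 86).
Z = 86 is radon.

Rn-220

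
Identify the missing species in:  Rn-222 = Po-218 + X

alpha particle

Conserve mass number: 222 = 218 + A, so A = 4.
Conserve atomic number: 86 = 84 + Z, so Z = 2.
A = 4 and Z = 2 is He-4 — an alpha particle.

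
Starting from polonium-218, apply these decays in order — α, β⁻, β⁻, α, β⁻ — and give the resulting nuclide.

Bi-210

Start: (A, Z) = (218, 84).
After α: (214, 82).
After β⁻: (214, 83).
After β⁻: (214, 84).
After α: (210, 82).
After β⁻: (210, 83).
Z = 83 is bismuth.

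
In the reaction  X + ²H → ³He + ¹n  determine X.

deuteron

Conserve mass number: A + 2 = 3 + 1, so A = 2.
Conserve atomic number: Z + 1 = 2 + 0, so Z = 1.
A = 2 and Z = 1 is ²H — a deuteron.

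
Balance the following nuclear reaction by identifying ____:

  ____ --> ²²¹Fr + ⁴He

Conserve mass number: A = 221 + 4, so A = 225.
Conserve atomic number: Z = 87 + 2, so Z = 89.
Z = 89 is actinium, so the species is ²²⁵Ac.

Ac-225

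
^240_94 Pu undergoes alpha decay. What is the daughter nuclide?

U-236

Alpha decay: mass number changes by -4, atomic number by -2.
A: 240 − 4 = 236; Z: 94 − 2 = 92.
Z = 92 is uranium, so the daughter is ^236_92 U.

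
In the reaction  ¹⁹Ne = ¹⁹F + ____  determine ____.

positron

Conserve mass number: 19 = 19 + A, so A = 0.
Conserve atomic number: 10 = 9 + Z, so Z = 1.
A = 0 and Z = 1 is e⁺ — a positron.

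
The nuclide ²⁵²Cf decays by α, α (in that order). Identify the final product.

Start: (A, Z) = (252, 98).
After α: (248, 96).
After α: (244, 94).
Z = 94 is plutonium.

Pu-244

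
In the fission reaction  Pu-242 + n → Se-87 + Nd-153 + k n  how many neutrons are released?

Conserve mass number: 243 = 87 + 153 + k, so k = 243 − 240 = 3.
Check atomic number: 94 = 34 + 60 + 0 = 94. ✓

3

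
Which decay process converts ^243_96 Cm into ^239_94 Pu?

ΔA = 239 − 243 = -4; ΔZ = 94 − 96 = -2.
A drops by 4 and Z drops by 2 — the signature of alpha emission.

alpha decay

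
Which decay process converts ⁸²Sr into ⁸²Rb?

ΔA = 82 − 82 = 0; ΔZ = 37 − 38 = -1.
A is unchanged and Z drops by 1 — a proton has become a neutron (β⁺ emission or electron capture).

beta-plus decay or electron capture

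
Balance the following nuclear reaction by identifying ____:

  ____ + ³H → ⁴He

proton

Conserve mass number: A + 3 = 4, so A = 1.
Conserve atomic number: Z + 1 = 2, so Z = 1.
A = 1 and Z = 1 is ¹H — a proton.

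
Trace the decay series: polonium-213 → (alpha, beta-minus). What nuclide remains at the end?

Bi-209

Start: (A, Z) = (213, 84).
After α: (209, 82).
After β⁻: (209, 83).
Z = 83 is bismuth.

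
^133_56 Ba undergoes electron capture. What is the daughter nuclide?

Electron capture: mass number changes by +0, atomic number by -1.
A: 133 = 133; Z: 56 − 1 = 55.
Z = 55 is caesium, so the daughter is ^133_55 Cs.

Cs-133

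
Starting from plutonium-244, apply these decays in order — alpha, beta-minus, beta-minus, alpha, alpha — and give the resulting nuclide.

Start: (A, Z) = (244, 94).
After α: (240, 92).
After β⁻: (240, 93).
After β⁻: (240, 94).
After α: (236, 92).
After α: (232, 90).
Z = 90 is thorium.

Th-232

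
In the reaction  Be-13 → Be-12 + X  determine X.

Conserve mass number: 13 = 12 + A, so A = 1.
Conserve atomic number: 4 = 4 + Z, so Z = 0.
A = 1 and Z = 0 is n — a neutron.

neutron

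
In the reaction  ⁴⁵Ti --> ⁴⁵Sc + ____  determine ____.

positron

Conserve mass number: 45 = 45 + A, so A = 0.
Conserve atomic number: 22 = 21 + Z, so Z = 1.
A = 0 and Z = 1 is e⁺ — a positron.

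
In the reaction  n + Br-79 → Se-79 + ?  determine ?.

proton

Conserve mass number: 1 + 79 = 79 + A, so A = 1.
Conserve atomic number: 0 + 35 = 34 + Z, so Z = 1.
A = 1 and Z = 1 is H-1 — a proton.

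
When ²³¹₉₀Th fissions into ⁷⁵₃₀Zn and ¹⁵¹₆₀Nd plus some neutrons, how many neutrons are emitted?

5

Conserve mass number: 231 = 75 + 151 + k, so k = 231 − 226 = 5.
Check atomic number: 90 = 30 + 60 + 0 = 90. ✓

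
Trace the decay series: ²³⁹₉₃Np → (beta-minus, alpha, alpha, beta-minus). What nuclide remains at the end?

Pa-231

Start: (A, Z) = (239, 93).
After β⁻: (239, 94).
After α: (235, 92).
After α: (231, 90).
After β⁻: (231, 91).
Z = 91 is protactinium.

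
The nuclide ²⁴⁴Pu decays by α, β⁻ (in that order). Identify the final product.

Start: (A, Z) = (244, 94).
After α: (240, 92).
After β⁻: (240, 93).
Z = 93 is neptunium.

Np-240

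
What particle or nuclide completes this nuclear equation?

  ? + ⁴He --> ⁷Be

He-3

Conserve mass number: A + 4 = 7, so A = 3.
Conserve atomic number: Z + 2 = 4, so Z = 2.
Z = 2 is helium, so the species is ³He.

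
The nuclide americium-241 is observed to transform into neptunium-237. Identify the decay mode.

alpha decay

ΔA = 237 − 241 = -4; ΔZ = 93 − 95 = -2.
A drops by 4 and Z drops by 2 — the signature of alpha emission.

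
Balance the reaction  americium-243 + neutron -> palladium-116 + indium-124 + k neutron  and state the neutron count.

4

Conserve mass number: 244 = 116 + 124 + k, so k = 244 − 240 = 4.
Check atomic number: 95 = 46 + 49 + 0 = 95. ✓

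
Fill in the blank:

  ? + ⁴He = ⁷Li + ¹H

Conserve mass number: A + 4 = 7 + 1, so A = 4.
Conserve atomic number: Z + 2 = 3 + 1, so Z = 2.
A = 4 and Z = 2 is ⁴He — an alpha particle.

alpha particle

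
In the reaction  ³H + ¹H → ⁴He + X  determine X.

gamma ray

Conserve mass number: 3 + 1 = 4 + A, so A = 0.
Conserve atomic number: 1 + 1 = 2 + Z, so Z = 0.
A = 0 and Z = 0 is γ — a gamma ray.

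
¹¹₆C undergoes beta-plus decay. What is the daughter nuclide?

Beta-plus decay: mass number changes by +0, atomic number by -1.
A: 11 = 11; Z: 6 − 1 = 5.
Z = 5 is boron, so the daughter is ¹¹₅B.

B-11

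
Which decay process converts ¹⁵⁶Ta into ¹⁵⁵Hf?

ΔA = 155 − 156 = -1; ΔZ = 72 − 73 = -1.
A drops by 1 and Z drops by 1 — a proton was emitted.

proton emission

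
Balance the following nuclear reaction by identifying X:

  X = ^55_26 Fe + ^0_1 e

Conserve mass number: A = 55 + 0, so A = 55.
Conserve atomic number: Z = 26 + 1, so Z = 27.
Z = 27 is cobalt, so the species is ^55_27 Co.

Co-55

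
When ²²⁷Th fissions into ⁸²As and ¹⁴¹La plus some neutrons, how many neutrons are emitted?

4

Conserve mass number: 227 = 82 + 141 + k, so k = 227 − 223 = 4.
Check atomic number: 90 = 33 + 57 + 0 = 90. ✓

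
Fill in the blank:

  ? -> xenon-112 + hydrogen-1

Conserve mass number: A = 112 + 1, so A = 113.
Conserve atomic number: Z = 54 + 1, so Z = 55.
Z = 55 is caesium, so the species is caesium-113.

Cs-113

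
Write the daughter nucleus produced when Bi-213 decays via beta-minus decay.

Beta-minus decay: mass number changes by +0, atomic number by +1.
A: 213 = 213; Z: 83 + 1 = 84.
Z = 84 is polonium, so the daughter is Po-213.

Po-213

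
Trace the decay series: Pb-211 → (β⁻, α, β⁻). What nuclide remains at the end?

Start: (A, Z) = (211, 82).
After β⁻: (211, 83).
After α: (207, 81).
After β⁻: (207, 82).
Z = 82 is lead.

Pb-207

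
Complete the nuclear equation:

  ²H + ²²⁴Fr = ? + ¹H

Conserve mass number: 2 + 224 = A + 1, so A = 225.
Conserve atomic number: 1 + 87 = Z + 1, so Z = 87.
Z = 87 is francium, so the species is ²²⁵Fr.

Fr-225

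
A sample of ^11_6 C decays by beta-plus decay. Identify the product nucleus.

B-11

Beta-plus decay: mass number changes by +0, atomic number by -1.
A: 11 = 11; Z: 6 − 1 = 5.
Z = 5 is boron, so the daughter is ^11_5 B.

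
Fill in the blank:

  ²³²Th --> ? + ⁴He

Ra-228

Conserve mass number: 232 = A + 4, so A = 228.
Conserve atomic number: 90 = Z + 2, so Z = 88.
Z = 88 is radium, so the species is ²²⁸Ra.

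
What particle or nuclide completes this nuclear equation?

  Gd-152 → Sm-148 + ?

Conserve mass number: 152 = 148 + A, so A = 4.
Conserve atomic number: 64 = 62 + Z, so Z = 2.
A = 4 and Z = 2 is He-4 — an alpha particle.

alpha particle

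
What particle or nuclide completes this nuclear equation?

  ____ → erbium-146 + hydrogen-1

Tm-147

Conserve mass number: A = 146 + 1, so A = 147.
Conserve atomic number: Z = 68 + 1, so Z = 69.
Z = 69 is thulium, so the species is thulium-147.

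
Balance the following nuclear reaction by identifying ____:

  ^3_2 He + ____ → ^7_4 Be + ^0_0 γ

Conserve mass number: 3 + A = 7 + 0, so A = 4.
Conserve atomic number: 2 + Z = 4 + 0, so Z = 2.
A = 4 and Z = 2 is ^4_2 He — an alpha particle.

alpha particle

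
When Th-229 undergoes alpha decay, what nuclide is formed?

Alpha decay: mass number changes by -4, atomic number by -2.
A: 229 − 4 = 225; Z: 90 − 2 = 88.
Z = 88 is radium, so the daughter is Ra-225.

Ra-225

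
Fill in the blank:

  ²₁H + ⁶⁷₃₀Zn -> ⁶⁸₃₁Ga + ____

neutron

Conserve mass number: 2 + 67 = 68 + A, so A = 1.
Conserve atomic number: 1 + 30 = 31 + Z, so Z = 0.
A = 1 and Z = 0 is ¹₀n — a neutron.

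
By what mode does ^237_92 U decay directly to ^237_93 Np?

ΔA = 237 − 237 = 0; ΔZ = 93 − 92 = +1.
A is unchanged and Z rises by 1 — a neutron has become a proton (β⁻ decay).

beta-minus decay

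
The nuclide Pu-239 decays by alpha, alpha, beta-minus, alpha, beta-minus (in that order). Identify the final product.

Start: (A, Z) = (239, 94).
After α: (235, 92).
After α: (231, 90).
After β⁻: (231, 91).
After α: (227, 89).
After β⁻: (227, 90).
Z = 90 is thorium.

Th-227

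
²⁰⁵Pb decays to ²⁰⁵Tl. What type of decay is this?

beta-plus decay or electron capture

ΔA = 205 − 205 = 0; ΔZ = 81 − 82 = -1.
A is unchanged and Z drops by 1 — a proton has become a neutron (β⁺ emission or electron capture).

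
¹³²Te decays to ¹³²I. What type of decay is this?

beta-minus decay

ΔA = 132 − 132 = 0; ΔZ = 53 − 52 = +1.
A is unchanged and Z rises by 1 — a neutron has become a proton (β⁻ decay).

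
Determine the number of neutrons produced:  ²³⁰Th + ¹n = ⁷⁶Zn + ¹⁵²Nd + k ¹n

3

Conserve mass number: 231 = 76 + 152 + k, so k = 231 − 228 = 3.
Check atomic number: 90 = 30 + 60 + 0 = 90. ✓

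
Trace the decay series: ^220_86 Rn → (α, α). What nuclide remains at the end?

Start: (A, Z) = (220, 86).
After α: (216, 84).
After α: (212, 82).
Z = 82 is lead.

Pb-212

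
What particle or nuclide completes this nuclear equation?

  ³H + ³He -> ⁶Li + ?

Conserve mass number: 3 + 3 = 6 + A, so A = 0.
Conserve atomic number: 1 + 2 = 3 + Z, so Z = 0.
A = 0 and Z = 0 is γ — a gamma ray.

gamma ray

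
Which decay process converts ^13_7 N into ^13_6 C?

ΔA = 13 − 13 = 0; ΔZ = 6 − 7 = -1.
A is unchanged and Z drops by 1 — a proton has become a neutron (β⁺ emission or electron capture).

beta-plus decay or electron capture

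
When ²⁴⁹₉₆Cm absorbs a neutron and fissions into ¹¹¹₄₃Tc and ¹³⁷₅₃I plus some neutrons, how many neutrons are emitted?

Conserve mass number: 250 = 111 + 137 + k, so k = 250 − 248 = 2.
Check atomic number: 96 = 43 + 53 + 0 = 96. ✓

2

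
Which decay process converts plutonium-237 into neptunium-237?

ΔA = 237 − 237 = 0; ΔZ = 93 − 94 = -1.
A is unchanged and Z drops by 1 — a proton has become a neutron (β⁺ emission or electron capture).

beta-plus decay or electron capture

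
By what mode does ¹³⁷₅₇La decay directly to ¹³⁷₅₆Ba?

beta-plus decay or electron capture

ΔA = 137 − 137 = 0; ΔZ = 56 − 57 = -1.
A is unchanged and Z drops by 1 — a proton has become a neutron (β⁺ emission or electron capture).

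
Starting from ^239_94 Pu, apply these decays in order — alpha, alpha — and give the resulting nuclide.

Start: (A, Z) = (239, 94).
After α: (235, 92).
After α: (231, 90).
Z = 90 is thorium.

Th-231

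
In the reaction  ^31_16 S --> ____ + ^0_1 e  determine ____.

Conserve mass number: 31 = A + 0, so A = 31.
Conserve atomic number: 16 = Z + 1, so Z = 15.
Z = 15 is phosphorus, so the species is ^31_15 P.

P-31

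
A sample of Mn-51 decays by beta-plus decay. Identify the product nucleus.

Cr-51

Beta-plus decay: mass number changes by +0, atomic number by -1.
A: 51 = 51; Z: 25 − 1 = 24.
Z = 24 is chromium, so the daughter is Cr-51.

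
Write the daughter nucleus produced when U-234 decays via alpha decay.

Alpha decay: mass number changes by -4, atomic number by -2.
A: 234 − 4 = 230; Z: 92 − 2 = 90.
Z = 90 is thorium, so the daughter is Th-230.

Th-230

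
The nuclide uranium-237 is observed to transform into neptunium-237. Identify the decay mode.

ΔA = 237 − 237 = 0; ΔZ = 93 − 92 = +1.
A is unchanged and Z rises by 1 — a neutron has become a proton (β⁻ decay).

beta-minus decay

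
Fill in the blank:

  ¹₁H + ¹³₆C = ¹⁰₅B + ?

alpha particle

Conserve mass number: 1 + 13 = 10 + A, so A = 4.
Conserve atomic number: 1 + 6 = 5 + Z, so Z = 2.
A = 4 and Z = 2 is ⁴₂He — an alpha particle.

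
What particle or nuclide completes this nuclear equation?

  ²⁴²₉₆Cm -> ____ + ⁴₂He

Pu-238

Conserve mass number: 242 = A + 4, so A = 238.
Conserve atomic number: 96 = Z + 2, so Z = 94.
Z = 94 is plutonium, so the species is ²³⁸₉₄Pu.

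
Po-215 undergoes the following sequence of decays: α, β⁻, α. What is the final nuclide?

Tl-207

Start: (A, Z) = (215, 84).
After α: (211, 82).
After β⁻: (211, 83).
After α: (207, 81).
Z = 81 is thallium.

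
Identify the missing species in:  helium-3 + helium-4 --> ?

Be-7

Conserve mass number: 3 + 4 = A, so A = 7.
Conserve atomic number: 2 + 2 = Z, so Z = 4.
Z = 4 is beryllium, so the species is beryllium-7.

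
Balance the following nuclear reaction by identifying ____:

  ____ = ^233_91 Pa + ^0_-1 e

Th-233

Conserve mass number: A = 233 + 0, so A = 233.
Conserve atomic number: Z = 91 − 1, so Z = 90.
Z = 90 is thorium, so the species is ^233_90 Th.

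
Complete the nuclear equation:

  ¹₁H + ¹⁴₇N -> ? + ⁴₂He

Conserve mass number: 1 + 14 = A + 4, so A = 11.
Conserve atomic number: 1 + 7 = Z + 2, so Z = 6.
Z = 6 is carbon, so the species is ¹¹₆C.

C-11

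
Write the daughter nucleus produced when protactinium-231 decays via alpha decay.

Ac-227

Alpha decay: mass number changes by -4, atomic number by -2.
A: 231 − 4 = 227; Z: 91 − 2 = 89.
Z = 89 is actinium, so the daughter is actinium-227.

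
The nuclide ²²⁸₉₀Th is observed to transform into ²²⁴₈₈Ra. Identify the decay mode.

ΔA = 224 − 228 = -4; ΔZ = 88 − 90 = -2.
A drops by 4 and Z drops by 2 — the signature of alpha emission.

alpha decay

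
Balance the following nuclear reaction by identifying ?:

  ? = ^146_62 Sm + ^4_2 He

Conserve mass number: A = 146 + 4, so A = 150.
Conserve atomic number: Z = 62 + 2, so Z = 64.
Z = 64 is gadolinium, so the species is ^150_64 Gd.

Gd-150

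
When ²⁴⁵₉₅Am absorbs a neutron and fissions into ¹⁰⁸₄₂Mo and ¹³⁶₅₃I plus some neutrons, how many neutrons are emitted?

Conserve mass number: 246 = 108 + 136 + k, so k = 246 − 244 = 2.
Check atomic number: 95 = 42 + 53 + 0 = 95. ✓

2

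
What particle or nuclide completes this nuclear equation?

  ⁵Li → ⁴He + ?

proton

Conserve mass number: 5 = 4 + A, so A = 1.
Conserve atomic number: 3 = 2 + Z, so Z = 1.
A = 1 and Z = 1 is ¹H — a proton.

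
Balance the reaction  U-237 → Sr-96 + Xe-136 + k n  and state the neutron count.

Conserve mass number: 237 = 96 + 136 + k, so k = 237 − 232 = 5.
Check atomic number: 92 = 38 + 54 + 0 = 92. ✓

5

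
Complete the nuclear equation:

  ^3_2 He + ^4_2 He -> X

Be-7

Conserve mass number: 3 + 4 = A, so A = 7.
Conserve atomic number: 2 + 2 = Z, so Z = 4.
Z = 4 is beryllium, so the species is ^7_4 Be.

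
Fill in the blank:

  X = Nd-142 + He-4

Conserve mass number: A = 142 + 4, so A = 146.
Conserve atomic number: Z = 60 + 2, so Z = 62.
Z = 62 is samarium, so the species is Sm-146.

Sm-146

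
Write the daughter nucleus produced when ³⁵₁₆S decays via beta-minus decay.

Cl-35

Beta-minus decay: mass number changes by +0, atomic number by +1.
A: 35 = 35; Z: 16 + 1 = 17.
Z = 17 is chlorine, so the daughter is ³⁵₁₇Cl.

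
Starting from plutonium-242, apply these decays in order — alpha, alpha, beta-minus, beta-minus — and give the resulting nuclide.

Start: (A, Z) = (242, 94).
After α: (238, 92).
After α: (234, 90).
After β⁻: (234, 91).
After β⁻: (234, 92).
Z = 92 is uranium.

U-234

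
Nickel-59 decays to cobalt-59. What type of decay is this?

ΔA = 59 − 59 = 0; ΔZ = 27 − 28 = -1.
A is unchanged and Z drops by 1 — a proton has become a neutron (β⁺ emission or electron capture).

beta-plus decay or electron capture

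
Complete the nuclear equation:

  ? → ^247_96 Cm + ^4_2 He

Cf-251

Conserve mass number: A = 247 + 4, so A = 251.
Conserve atomic number: Z = 96 + 2, so Z = 98.
Z = 98 is californium, so the species is ^251_98 Cf.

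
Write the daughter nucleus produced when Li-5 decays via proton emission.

He-4

Proton emission: mass number changes by -1, atomic number by -1.
A: 5 − 1 = 4; Z: 3 − 1 = 2.
Z = 2 is helium, so the daughter is He-4.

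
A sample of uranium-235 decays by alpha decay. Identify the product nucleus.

Th-231

Alpha decay: mass number changes by -4, atomic number by -2.
A: 235 − 4 = 231; Z: 92 − 2 = 90.
Z = 90 is thorium, so the daughter is thorium-231.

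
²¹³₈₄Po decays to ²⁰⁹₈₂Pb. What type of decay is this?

ΔA = 209 − 213 = -4; ΔZ = 82 − 84 = -2.
A drops by 4 and Z drops by 2 — the signature of alpha emission.

alpha decay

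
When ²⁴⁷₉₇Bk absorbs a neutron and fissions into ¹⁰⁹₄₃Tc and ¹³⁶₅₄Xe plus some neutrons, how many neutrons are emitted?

Conserve mass number: 248 = 109 + 136 + k, so k = 248 − 245 = 3.
Check atomic number: 97 = 43 + 54 + 0 = 97. ✓

3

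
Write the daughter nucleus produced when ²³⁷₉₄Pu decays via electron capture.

Electron capture: mass number changes by +0, atomic number by -1.
A: 237 = 237; Z: 94 − 1 = 93.
Z = 93 is neptunium, so the daughter is ²³⁷₉₃Np.

Np-237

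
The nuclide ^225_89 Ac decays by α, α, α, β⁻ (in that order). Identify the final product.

Po-213

Start: (A, Z) = (225, 89).
After α: (221, 87).
After α: (217, 85).
After α: (213, 83).
After β⁻: (213, 84).
Z = 84 is polonium.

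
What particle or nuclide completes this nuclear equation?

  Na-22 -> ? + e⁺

Conserve mass number: 22 = A + 0, so A = 22.
Conserve atomic number: 11 = Z + 1, so Z = 10.
Z = 10 is neon, so the species is Ne-22.

Ne-22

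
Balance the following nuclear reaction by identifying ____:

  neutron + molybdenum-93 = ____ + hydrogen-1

Nb-93

Conserve mass number: 1 + 93 = A + 1, so A = 93.
Conserve atomic number: 0 + 42 = Z + 1, so Z = 41.
Z = 41 is niobium, so the species is niobium-93.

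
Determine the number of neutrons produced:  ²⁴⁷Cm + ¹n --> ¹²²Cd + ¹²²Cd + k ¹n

Conserve mass number: 248 = 122 + 122 + k, so k = 248 − 244 = 4.
Check atomic number: 96 = 48 + 48 + 0 = 96. ✓

4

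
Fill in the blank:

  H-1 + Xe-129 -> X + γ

Conserve mass number: 1 + 129 = A + 0, so A = 130.
Conserve atomic number: 1 + 54 = Z + 0, so Z = 55.
Z = 55 is caesium, so the species is Cs-130.

Cs-130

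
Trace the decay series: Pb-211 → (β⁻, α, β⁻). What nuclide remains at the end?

Pb-207

Start: (A, Z) = (211, 82).
After β⁻: (211, 83).
After α: (207, 81).
After β⁻: (207, 82).
Z = 82 is lead.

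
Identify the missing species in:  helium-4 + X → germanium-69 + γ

Conserve mass number: 4 + A = 69 + 0, so A = 65.
Conserve atomic number: 2 + Z = 32 + 0, so Z = 30.
Z = 30 is zinc, so the species is zinc-65.

Zn-65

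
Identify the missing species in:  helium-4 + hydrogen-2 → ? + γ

Li-6

Conserve mass number: 4 + 2 = A + 0, so A = 6.
Conserve atomic number: 2 + 1 = Z + 0, so Z = 3.
Z = 3 is lithium, so the species is lithium-6.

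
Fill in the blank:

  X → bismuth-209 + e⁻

Pb-209

Conserve mass number: A = 209 + 0, so A = 209.
Conserve atomic number: Z = 83 − 1, so Z = 82.
Z = 82 is lead, so the species is lead-209.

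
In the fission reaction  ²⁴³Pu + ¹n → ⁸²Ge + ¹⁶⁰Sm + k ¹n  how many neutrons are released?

2

Conserve mass number: 244 = 82 + 160 + k, so k = 244 − 242 = 2.
Check atomic number: 94 = 32 + 62 + 0 = 94. ✓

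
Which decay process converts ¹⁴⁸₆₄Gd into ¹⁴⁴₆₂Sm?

ΔA = 144 − 148 = -4; ΔZ = 62 − 64 = -2.
A drops by 4 and Z drops by 2 — the signature of alpha emission.

alpha decay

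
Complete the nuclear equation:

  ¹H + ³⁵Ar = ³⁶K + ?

Conserve mass number: 1 + 35 = 36 + A, so A = 0.
Conserve atomic number: 1 + 18 = 19 + Z, so Z = 0.
A = 0 and Z = 0 is γ — a gamma ray.

gamma ray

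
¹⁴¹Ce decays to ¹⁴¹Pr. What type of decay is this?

beta-minus decay

ΔA = 141 − 141 = 0; ΔZ = 59 − 58 = +1.
A is unchanged and Z rises by 1 — a neutron has become a proton (β⁻ decay).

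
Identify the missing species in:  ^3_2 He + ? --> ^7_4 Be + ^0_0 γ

alpha particle

Conserve mass number: 3 + A = 7 + 0, so A = 4.
Conserve atomic number: 2 + Z = 4 + 0, so Z = 2.
A = 4 and Z = 2 is ^4_2 He — an alpha particle.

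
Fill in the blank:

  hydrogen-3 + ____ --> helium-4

Conserve mass number: 3 + A = 4, so A = 1.
Conserve atomic number: 1 + Z = 2, so Z = 1.
A = 1 and Z = 1 is hydrogen-1 — a proton.

proton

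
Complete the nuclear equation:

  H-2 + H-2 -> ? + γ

He-4

Conserve mass number: 2 + 2 = A + 0, so A = 4.
Conserve atomic number: 1 + 1 = Z + 0, so Z = 2.
A = 4 and Z = 2 is He-4 — an alpha particle.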